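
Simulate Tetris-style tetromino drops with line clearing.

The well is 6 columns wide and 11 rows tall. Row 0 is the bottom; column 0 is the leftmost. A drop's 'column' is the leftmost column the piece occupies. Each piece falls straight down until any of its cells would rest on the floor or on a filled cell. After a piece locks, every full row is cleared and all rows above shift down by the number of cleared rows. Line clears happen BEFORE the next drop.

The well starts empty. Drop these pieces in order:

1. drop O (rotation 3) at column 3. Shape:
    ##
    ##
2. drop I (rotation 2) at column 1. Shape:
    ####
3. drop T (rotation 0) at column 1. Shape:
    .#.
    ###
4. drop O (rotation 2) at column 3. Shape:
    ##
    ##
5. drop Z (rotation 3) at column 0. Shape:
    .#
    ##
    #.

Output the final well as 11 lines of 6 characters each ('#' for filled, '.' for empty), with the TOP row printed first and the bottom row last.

Drop 1: O rot3 at col 3 lands with bottom-row=0; cleared 0 line(s) (total 0); column heights now [0 0 0 2 2 0], max=2
Drop 2: I rot2 at col 1 lands with bottom-row=2; cleared 0 line(s) (total 0); column heights now [0 3 3 3 3 0], max=3
Drop 3: T rot0 at col 1 lands with bottom-row=3; cleared 0 line(s) (total 0); column heights now [0 4 5 4 3 0], max=5
Drop 4: O rot2 at col 3 lands with bottom-row=4; cleared 0 line(s) (total 0); column heights now [0 4 5 6 6 0], max=6
Drop 5: Z rot3 at col 0 lands with bottom-row=3; cleared 0 line(s) (total 0); column heights now [5 6 5 6 6 0], max=6

Answer: ......
......
......
......
......
.#.##.
#####.
####..
.####.
...##.
...##.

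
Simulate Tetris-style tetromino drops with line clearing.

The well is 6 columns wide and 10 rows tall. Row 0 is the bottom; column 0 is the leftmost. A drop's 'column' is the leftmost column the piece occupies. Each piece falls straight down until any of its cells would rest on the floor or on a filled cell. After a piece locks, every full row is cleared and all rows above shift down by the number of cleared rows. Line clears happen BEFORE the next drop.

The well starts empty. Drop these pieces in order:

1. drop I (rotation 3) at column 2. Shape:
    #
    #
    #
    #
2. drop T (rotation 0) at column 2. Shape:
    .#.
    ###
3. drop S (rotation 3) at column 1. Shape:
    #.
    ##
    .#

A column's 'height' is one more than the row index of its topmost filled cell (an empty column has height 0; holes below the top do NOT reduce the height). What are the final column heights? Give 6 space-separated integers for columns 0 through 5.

Drop 1: I rot3 at col 2 lands with bottom-row=0; cleared 0 line(s) (total 0); column heights now [0 0 4 0 0 0], max=4
Drop 2: T rot0 at col 2 lands with bottom-row=4; cleared 0 line(s) (total 0); column heights now [0 0 5 6 5 0], max=6
Drop 3: S rot3 at col 1 lands with bottom-row=5; cleared 0 line(s) (total 0); column heights now [0 8 7 6 5 0], max=8

Answer: 0 8 7 6 5 0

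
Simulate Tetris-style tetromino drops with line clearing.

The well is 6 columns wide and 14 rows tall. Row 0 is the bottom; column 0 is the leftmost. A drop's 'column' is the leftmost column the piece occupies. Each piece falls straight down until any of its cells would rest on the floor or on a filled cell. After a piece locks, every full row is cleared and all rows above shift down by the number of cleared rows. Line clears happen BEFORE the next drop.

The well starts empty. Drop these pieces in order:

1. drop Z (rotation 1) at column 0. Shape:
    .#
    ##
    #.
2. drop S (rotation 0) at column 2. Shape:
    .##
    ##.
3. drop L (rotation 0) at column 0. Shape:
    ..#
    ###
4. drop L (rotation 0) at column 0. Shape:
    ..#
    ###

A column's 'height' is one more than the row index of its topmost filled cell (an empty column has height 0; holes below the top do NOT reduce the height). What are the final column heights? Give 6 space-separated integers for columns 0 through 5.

Drop 1: Z rot1 at col 0 lands with bottom-row=0; cleared 0 line(s) (total 0); column heights now [2 3 0 0 0 0], max=3
Drop 2: S rot0 at col 2 lands with bottom-row=0; cleared 0 line(s) (total 0); column heights now [2 3 1 2 2 0], max=3
Drop 3: L rot0 at col 0 lands with bottom-row=3; cleared 0 line(s) (total 0); column heights now [4 4 5 2 2 0], max=5
Drop 4: L rot0 at col 0 lands with bottom-row=5; cleared 0 line(s) (total 0); column heights now [6 6 7 2 2 0], max=7

Answer: 6 6 7 2 2 0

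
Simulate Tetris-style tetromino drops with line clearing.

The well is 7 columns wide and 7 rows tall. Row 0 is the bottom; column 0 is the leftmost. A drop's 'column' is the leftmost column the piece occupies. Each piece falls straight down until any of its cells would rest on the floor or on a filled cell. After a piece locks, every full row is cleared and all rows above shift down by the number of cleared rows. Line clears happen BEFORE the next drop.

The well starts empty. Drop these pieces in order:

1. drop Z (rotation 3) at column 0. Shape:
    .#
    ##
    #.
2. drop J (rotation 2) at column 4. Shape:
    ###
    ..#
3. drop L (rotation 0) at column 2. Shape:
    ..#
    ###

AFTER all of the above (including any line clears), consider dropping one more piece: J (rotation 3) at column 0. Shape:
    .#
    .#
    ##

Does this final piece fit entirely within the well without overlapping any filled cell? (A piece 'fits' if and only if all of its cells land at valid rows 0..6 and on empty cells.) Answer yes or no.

Drop 1: Z rot3 at col 0 lands with bottom-row=0; cleared 0 line(s) (total 0); column heights now [2 3 0 0 0 0 0], max=3
Drop 2: J rot2 at col 4 lands with bottom-row=0; cleared 0 line(s) (total 0); column heights now [2 3 0 0 2 2 2], max=3
Drop 3: L rot0 at col 2 lands with bottom-row=2; cleared 0 line(s) (total 0); column heights now [2 3 3 3 4 2 2], max=4
Test piece J rot3 at col 0 (width 2): heights before test = [2 3 3 3 4 2 2]; fits = True

Answer: yes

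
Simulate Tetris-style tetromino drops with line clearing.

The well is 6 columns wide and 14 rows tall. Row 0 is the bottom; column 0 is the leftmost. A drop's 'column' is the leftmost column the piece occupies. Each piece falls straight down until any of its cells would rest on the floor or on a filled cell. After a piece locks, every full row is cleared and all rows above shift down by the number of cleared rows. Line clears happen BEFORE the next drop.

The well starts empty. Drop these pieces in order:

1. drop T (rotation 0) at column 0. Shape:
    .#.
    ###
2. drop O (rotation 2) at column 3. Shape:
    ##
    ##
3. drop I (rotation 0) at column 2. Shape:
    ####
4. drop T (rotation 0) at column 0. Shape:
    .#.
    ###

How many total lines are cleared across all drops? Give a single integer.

Drop 1: T rot0 at col 0 lands with bottom-row=0; cleared 0 line(s) (total 0); column heights now [1 2 1 0 0 0], max=2
Drop 2: O rot2 at col 3 lands with bottom-row=0; cleared 0 line(s) (total 0); column heights now [1 2 1 2 2 0], max=2
Drop 3: I rot0 at col 2 lands with bottom-row=2; cleared 0 line(s) (total 0); column heights now [1 2 3 3 3 3], max=3
Drop 4: T rot0 at col 0 lands with bottom-row=3; cleared 0 line(s) (total 0); column heights now [4 5 4 3 3 3], max=5

Answer: 0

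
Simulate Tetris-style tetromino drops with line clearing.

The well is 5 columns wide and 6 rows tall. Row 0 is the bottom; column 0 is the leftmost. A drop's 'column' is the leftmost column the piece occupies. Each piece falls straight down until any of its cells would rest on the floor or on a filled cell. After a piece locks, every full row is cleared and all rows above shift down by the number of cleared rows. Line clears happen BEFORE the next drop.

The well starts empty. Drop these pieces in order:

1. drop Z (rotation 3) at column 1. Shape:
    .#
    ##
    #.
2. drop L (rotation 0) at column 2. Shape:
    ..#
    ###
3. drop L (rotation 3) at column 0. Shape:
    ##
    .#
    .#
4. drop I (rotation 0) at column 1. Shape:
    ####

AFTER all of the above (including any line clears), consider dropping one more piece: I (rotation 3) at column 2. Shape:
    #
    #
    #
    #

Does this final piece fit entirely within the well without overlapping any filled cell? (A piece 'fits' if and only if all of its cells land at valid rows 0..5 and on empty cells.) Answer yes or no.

Drop 1: Z rot3 at col 1 lands with bottom-row=0; cleared 0 line(s) (total 0); column heights now [0 2 3 0 0], max=3
Drop 2: L rot0 at col 2 lands with bottom-row=3; cleared 0 line(s) (total 0); column heights now [0 2 4 4 5], max=5
Drop 3: L rot3 at col 0 lands with bottom-row=2; cleared 0 line(s) (total 0); column heights now [5 5 4 4 5], max=5
Drop 4: I rot0 at col 1 lands with bottom-row=5; cleared 0 line(s) (total 0); column heights now [5 6 6 6 6], max=6
Test piece I rot3 at col 2 (width 1): heights before test = [5 6 6 6 6]; fits = False

Answer: no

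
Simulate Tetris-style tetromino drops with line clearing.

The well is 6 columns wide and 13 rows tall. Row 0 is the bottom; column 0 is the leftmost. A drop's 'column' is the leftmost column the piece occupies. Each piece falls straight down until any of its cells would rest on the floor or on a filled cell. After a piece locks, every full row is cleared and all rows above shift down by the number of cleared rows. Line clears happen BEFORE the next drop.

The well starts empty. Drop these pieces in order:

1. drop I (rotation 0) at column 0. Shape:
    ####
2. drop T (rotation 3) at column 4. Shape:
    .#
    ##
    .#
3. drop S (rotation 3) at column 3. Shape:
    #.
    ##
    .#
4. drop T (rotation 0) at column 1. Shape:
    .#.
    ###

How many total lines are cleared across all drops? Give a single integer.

Answer: 0

Derivation:
Drop 1: I rot0 at col 0 lands with bottom-row=0; cleared 0 line(s) (total 0); column heights now [1 1 1 1 0 0], max=1
Drop 2: T rot3 at col 4 lands with bottom-row=0; cleared 0 line(s) (total 0); column heights now [1 1 1 1 2 3], max=3
Drop 3: S rot3 at col 3 lands with bottom-row=2; cleared 0 line(s) (total 0); column heights now [1 1 1 5 4 3], max=5
Drop 4: T rot0 at col 1 lands with bottom-row=5; cleared 0 line(s) (total 0); column heights now [1 6 7 6 4 3], max=7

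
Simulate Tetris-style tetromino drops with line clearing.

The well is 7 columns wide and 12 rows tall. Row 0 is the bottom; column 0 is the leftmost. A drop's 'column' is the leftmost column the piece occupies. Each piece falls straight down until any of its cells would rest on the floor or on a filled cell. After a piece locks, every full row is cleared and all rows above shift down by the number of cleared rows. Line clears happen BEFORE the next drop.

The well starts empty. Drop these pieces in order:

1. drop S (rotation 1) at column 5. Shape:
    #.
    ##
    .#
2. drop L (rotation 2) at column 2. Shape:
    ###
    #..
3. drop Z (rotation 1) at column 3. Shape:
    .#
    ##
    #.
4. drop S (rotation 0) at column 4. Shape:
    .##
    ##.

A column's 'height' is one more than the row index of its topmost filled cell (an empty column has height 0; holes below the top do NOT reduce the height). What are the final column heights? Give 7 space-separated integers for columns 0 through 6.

Drop 1: S rot1 at col 5 lands with bottom-row=0; cleared 0 line(s) (total 0); column heights now [0 0 0 0 0 3 2], max=3
Drop 2: L rot2 at col 2 lands with bottom-row=0; cleared 0 line(s) (total 0); column heights now [0 0 2 2 2 3 2], max=3
Drop 3: Z rot1 at col 3 lands with bottom-row=2; cleared 0 line(s) (total 0); column heights now [0 0 2 4 5 3 2], max=5
Drop 4: S rot0 at col 4 lands with bottom-row=5; cleared 0 line(s) (total 0); column heights now [0 0 2 4 6 7 7], max=7

Answer: 0 0 2 4 6 7 7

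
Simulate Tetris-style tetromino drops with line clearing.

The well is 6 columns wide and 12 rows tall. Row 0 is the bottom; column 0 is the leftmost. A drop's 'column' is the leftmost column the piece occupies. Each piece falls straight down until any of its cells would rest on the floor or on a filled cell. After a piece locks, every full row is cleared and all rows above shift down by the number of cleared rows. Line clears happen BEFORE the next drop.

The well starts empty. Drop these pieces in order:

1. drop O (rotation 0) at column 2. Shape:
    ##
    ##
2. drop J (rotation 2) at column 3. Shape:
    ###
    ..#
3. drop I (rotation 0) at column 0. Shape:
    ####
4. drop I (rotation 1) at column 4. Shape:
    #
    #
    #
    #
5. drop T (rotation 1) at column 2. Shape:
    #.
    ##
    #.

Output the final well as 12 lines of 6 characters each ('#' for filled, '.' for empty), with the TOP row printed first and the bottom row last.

Answer: ......
......
......
......
......
..#.#.
..###.
..#.#.
#####.
...###
..##.#
..##..

Derivation:
Drop 1: O rot0 at col 2 lands with bottom-row=0; cleared 0 line(s) (total 0); column heights now [0 0 2 2 0 0], max=2
Drop 2: J rot2 at col 3 lands with bottom-row=1; cleared 0 line(s) (total 0); column heights now [0 0 2 3 3 3], max=3
Drop 3: I rot0 at col 0 lands with bottom-row=3; cleared 0 line(s) (total 0); column heights now [4 4 4 4 3 3], max=4
Drop 4: I rot1 at col 4 lands with bottom-row=3; cleared 0 line(s) (total 0); column heights now [4 4 4 4 7 3], max=7
Drop 5: T rot1 at col 2 lands with bottom-row=4; cleared 0 line(s) (total 0); column heights now [4 4 7 6 7 3], max=7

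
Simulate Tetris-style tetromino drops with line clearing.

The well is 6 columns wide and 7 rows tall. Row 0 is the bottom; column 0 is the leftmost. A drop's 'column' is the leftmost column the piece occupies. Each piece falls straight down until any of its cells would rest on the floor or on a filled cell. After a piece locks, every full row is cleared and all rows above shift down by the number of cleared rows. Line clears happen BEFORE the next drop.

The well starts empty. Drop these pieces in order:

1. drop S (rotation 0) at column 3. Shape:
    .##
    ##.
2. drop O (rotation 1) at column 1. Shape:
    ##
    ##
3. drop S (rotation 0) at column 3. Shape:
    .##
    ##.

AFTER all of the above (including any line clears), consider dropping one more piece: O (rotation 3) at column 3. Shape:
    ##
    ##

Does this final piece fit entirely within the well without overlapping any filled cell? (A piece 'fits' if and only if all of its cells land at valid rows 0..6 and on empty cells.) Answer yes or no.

Drop 1: S rot0 at col 3 lands with bottom-row=0; cleared 0 line(s) (total 0); column heights now [0 0 0 1 2 2], max=2
Drop 2: O rot1 at col 1 lands with bottom-row=0; cleared 0 line(s) (total 0); column heights now [0 2 2 1 2 2], max=2
Drop 3: S rot0 at col 3 lands with bottom-row=2; cleared 0 line(s) (total 0); column heights now [0 2 2 3 4 4], max=4
Test piece O rot3 at col 3 (width 2): heights before test = [0 2 2 3 4 4]; fits = True

Answer: yes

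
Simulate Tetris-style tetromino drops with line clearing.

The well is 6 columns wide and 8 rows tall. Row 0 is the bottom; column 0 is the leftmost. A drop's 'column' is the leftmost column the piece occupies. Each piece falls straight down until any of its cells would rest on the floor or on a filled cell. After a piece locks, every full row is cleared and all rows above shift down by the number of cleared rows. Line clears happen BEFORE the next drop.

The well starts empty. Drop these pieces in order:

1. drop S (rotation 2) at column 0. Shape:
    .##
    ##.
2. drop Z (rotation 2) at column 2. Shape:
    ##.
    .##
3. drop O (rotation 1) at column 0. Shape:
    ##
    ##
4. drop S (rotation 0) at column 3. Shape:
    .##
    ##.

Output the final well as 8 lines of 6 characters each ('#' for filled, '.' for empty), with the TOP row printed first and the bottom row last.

Answer: ......
......
......
....##
##.##.
####..
.####.
##....

Derivation:
Drop 1: S rot2 at col 0 lands with bottom-row=0; cleared 0 line(s) (total 0); column heights now [1 2 2 0 0 0], max=2
Drop 2: Z rot2 at col 2 lands with bottom-row=1; cleared 0 line(s) (total 0); column heights now [1 2 3 3 2 0], max=3
Drop 3: O rot1 at col 0 lands with bottom-row=2; cleared 0 line(s) (total 0); column heights now [4 4 3 3 2 0], max=4
Drop 4: S rot0 at col 3 lands with bottom-row=3; cleared 0 line(s) (total 0); column heights now [4 4 3 4 5 5], max=5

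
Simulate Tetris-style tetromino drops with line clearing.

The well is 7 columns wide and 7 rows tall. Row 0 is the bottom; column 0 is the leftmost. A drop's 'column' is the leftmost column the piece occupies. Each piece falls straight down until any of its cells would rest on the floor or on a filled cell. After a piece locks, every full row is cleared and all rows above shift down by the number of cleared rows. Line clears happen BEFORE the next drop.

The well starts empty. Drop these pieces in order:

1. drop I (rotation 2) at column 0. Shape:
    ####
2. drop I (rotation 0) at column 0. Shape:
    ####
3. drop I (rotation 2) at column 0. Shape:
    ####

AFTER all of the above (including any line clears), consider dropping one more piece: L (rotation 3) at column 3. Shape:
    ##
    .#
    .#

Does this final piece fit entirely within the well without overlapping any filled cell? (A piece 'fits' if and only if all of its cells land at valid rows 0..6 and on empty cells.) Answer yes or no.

Drop 1: I rot2 at col 0 lands with bottom-row=0; cleared 0 line(s) (total 0); column heights now [1 1 1 1 0 0 0], max=1
Drop 2: I rot0 at col 0 lands with bottom-row=1; cleared 0 line(s) (total 0); column heights now [2 2 2 2 0 0 0], max=2
Drop 3: I rot2 at col 0 lands with bottom-row=2; cleared 0 line(s) (total 0); column heights now [3 3 3 3 0 0 0], max=3
Test piece L rot3 at col 3 (width 2): heights before test = [3 3 3 3 0 0 0]; fits = True

Answer: yes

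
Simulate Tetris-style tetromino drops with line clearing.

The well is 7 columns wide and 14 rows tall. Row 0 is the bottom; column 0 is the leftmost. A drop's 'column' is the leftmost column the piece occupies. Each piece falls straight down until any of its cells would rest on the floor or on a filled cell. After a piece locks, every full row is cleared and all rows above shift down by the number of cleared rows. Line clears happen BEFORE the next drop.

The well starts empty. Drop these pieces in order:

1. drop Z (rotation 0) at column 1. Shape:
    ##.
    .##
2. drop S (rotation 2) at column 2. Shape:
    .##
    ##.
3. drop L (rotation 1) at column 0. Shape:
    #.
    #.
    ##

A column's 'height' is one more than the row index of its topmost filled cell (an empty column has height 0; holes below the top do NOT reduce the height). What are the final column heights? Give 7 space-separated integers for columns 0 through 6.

Drop 1: Z rot0 at col 1 lands with bottom-row=0; cleared 0 line(s) (total 0); column heights now [0 2 2 1 0 0 0], max=2
Drop 2: S rot2 at col 2 lands with bottom-row=2; cleared 0 line(s) (total 0); column heights now [0 2 3 4 4 0 0], max=4
Drop 3: L rot1 at col 0 lands with bottom-row=2; cleared 0 line(s) (total 0); column heights now [5 3 3 4 4 0 0], max=5

Answer: 5 3 3 4 4 0 0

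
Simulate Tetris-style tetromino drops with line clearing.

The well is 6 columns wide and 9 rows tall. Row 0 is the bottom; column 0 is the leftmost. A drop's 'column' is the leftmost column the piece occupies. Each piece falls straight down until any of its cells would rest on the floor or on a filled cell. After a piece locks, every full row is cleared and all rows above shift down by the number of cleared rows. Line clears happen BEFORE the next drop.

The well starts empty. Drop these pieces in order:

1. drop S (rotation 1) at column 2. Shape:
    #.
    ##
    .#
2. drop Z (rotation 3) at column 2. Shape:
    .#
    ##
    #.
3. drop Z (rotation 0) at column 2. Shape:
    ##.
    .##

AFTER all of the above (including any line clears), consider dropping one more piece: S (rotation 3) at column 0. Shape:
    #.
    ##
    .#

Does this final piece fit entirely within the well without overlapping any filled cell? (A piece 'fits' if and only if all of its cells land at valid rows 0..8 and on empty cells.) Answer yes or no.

Answer: yes

Derivation:
Drop 1: S rot1 at col 2 lands with bottom-row=0; cleared 0 line(s) (total 0); column heights now [0 0 3 2 0 0], max=3
Drop 2: Z rot3 at col 2 lands with bottom-row=3; cleared 0 line(s) (total 0); column heights now [0 0 5 6 0 0], max=6
Drop 3: Z rot0 at col 2 lands with bottom-row=6; cleared 0 line(s) (total 0); column heights now [0 0 8 8 7 0], max=8
Test piece S rot3 at col 0 (width 2): heights before test = [0 0 8 8 7 0]; fits = True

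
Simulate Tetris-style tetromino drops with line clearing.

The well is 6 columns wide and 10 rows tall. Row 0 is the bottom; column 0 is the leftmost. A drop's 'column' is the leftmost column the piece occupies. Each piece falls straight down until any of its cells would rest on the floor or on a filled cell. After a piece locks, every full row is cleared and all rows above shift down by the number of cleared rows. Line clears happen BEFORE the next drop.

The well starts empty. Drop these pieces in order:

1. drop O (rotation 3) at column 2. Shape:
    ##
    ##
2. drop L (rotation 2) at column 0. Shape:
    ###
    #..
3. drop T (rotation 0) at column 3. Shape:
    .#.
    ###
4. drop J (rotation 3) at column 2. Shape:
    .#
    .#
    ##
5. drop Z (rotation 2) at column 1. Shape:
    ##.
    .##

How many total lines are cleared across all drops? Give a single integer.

Answer: 1

Derivation:
Drop 1: O rot3 at col 2 lands with bottom-row=0; cleared 0 line(s) (total 0); column heights now [0 0 2 2 0 0], max=2
Drop 2: L rot2 at col 0 lands with bottom-row=1; cleared 0 line(s) (total 0); column heights now [3 3 3 2 0 0], max=3
Drop 3: T rot0 at col 3 lands with bottom-row=2; cleared 1 line(s) (total 1); column heights now [2 0 2 2 3 0], max=3
Drop 4: J rot3 at col 2 lands with bottom-row=2; cleared 0 line(s) (total 1); column heights now [2 0 3 5 3 0], max=5
Drop 5: Z rot2 at col 1 lands with bottom-row=5; cleared 0 line(s) (total 1); column heights now [2 7 7 6 3 0], max=7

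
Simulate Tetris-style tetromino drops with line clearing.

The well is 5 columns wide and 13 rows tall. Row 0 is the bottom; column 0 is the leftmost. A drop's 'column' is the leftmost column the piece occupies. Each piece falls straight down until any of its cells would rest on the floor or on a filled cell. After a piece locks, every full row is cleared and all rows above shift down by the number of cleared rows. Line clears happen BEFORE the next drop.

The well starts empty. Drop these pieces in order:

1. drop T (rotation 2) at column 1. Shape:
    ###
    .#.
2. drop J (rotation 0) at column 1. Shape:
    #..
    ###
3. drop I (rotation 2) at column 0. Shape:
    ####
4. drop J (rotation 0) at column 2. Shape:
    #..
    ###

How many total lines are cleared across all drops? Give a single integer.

Answer: 0

Derivation:
Drop 1: T rot2 at col 1 lands with bottom-row=0; cleared 0 line(s) (total 0); column heights now [0 2 2 2 0], max=2
Drop 2: J rot0 at col 1 lands with bottom-row=2; cleared 0 line(s) (total 0); column heights now [0 4 3 3 0], max=4
Drop 3: I rot2 at col 0 lands with bottom-row=4; cleared 0 line(s) (total 0); column heights now [5 5 5 5 0], max=5
Drop 4: J rot0 at col 2 lands with bottom-row=5; cleared 0 line(s) (total 0); column heights now [5 5 7 6 6], max=7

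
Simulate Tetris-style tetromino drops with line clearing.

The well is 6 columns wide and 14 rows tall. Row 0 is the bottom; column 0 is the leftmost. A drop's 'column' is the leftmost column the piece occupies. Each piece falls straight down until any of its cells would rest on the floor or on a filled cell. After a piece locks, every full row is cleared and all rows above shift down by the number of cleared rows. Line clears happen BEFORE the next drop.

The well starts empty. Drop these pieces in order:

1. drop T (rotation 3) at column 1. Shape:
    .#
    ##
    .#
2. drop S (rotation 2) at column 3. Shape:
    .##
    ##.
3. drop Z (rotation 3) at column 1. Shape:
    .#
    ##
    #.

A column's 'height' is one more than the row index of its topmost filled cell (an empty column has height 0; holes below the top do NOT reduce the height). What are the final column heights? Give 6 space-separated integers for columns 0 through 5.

Answer: 0 4 5 1 2 2

Derivation:
Drop 1: T rot3 at col 1 lands with bottom-row=0; cleared 0 line(s) (total 0); column heights now [0 2 3 0 0 0], max=3
Drop 2: S rot2 at col 3 lands with bottom-row=0; cleared 0 line(s) (total 0); column heights now [0 2 3 1 2 2], max=3
Drop 3: Z rot3 at col 1 lands with bottom-row=2; cleared 0 line(s) (total 0); column heights now [0 4 5 1 2 2], max=5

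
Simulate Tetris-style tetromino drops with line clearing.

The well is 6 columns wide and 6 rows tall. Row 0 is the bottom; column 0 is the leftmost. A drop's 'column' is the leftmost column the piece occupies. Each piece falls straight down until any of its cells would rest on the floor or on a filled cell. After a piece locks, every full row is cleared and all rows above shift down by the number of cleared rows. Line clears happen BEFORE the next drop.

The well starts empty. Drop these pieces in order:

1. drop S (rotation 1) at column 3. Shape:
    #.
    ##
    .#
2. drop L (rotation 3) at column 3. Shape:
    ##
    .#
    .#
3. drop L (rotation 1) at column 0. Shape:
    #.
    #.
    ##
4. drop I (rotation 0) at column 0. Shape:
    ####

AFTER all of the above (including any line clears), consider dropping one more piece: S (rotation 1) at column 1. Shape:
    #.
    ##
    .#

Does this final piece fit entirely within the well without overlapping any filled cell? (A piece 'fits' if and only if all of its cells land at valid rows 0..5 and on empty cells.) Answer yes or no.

Answer: no

Derivation:
Drop 1: S rot1 at col 3 lands with bottom-row=0; cleared 0 line(s) (total 0); column heights now [0 0 0 3 2 0], max=3
Drop 2: L rot3 at col 3 lands with bottom-row=2; cleared 0 line(s) (total 0); column heights now [0 0 0 5 5 0], max=5
Drop 3: L rot1 at col 0 lands with bottom-row=0; cleared 0 line(s) (total 0); column heights now [3 1 0 5 5 0], max=5
Drop 4: I rot0 at col 0 lands with bottom-row=5; cleared 0 line(s) (total 0); column heights now [6 6 6 6 5 0], max=6
Test piece S rot1 at col 1 (width 2): heights before test = [6 6 6 6 5 0]; fits = False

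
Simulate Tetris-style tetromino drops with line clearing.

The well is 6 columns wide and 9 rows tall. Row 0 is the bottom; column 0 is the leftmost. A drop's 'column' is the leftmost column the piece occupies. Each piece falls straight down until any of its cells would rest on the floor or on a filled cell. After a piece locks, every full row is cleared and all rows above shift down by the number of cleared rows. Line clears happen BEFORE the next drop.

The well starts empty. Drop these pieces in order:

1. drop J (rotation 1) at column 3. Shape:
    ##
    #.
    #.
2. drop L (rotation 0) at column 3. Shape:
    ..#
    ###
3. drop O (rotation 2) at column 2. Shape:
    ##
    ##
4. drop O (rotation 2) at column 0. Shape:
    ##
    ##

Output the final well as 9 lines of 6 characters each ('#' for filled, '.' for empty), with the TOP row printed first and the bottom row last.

Drop 1: J rot1 at col 3 lands with bottom-row=0; cleared 0 line(s) (total 0); column heights now [0 0 0 3 3 0], max=3
Drop 2: L rot0 at col 3 lands with bottom-row=3; cleared 0 line(s) (total 0); column heights now [0 0 0 4 4 5], max=5
Drop 3: O rot2 at col 2 lands with bottom-row=4; cleared 0 line(s) (total 0); column heights now [0 0 6 6 4 5], max=6
Drop 4: O rot2 at col 0 lands with bottom-row=0; cleared 0 line(s) (total 0); column heights now [2 2 6 6 4 5], max=6

Answer: ......
......
......
..##..
..##.#
...###
...##.
##.#..
##.#..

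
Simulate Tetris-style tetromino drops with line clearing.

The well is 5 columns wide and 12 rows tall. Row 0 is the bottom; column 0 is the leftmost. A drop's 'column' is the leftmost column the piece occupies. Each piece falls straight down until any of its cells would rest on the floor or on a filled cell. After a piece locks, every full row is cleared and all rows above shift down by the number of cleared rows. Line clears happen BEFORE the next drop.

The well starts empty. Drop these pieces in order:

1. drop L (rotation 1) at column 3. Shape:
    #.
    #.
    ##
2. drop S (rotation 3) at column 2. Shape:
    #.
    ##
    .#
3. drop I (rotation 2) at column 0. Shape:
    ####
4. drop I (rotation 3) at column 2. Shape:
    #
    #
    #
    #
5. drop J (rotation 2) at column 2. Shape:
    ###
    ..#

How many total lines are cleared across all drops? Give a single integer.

Answer: 0

Derivation:
Drop 1: L rot1 at col 3 lands with bottom-row=0; cleared 0 line(s) (total 0); column heights now [0 0 0 3 1], max=3
Drop 2: S rot3 at col 2 lands with bottom-row=3; cleared 0 line(s) (total 0); column heights now [0 0 6 5 1], max=6
Drop 3: I rot2 at col 0 lands with bottom-row=6; cleared 0 line(s) (total 0); column heights now [7 7 7 7 1], max=7
Drop 4: I rot3 at col 2 lands with bottom-row=7; cleared 0 line(s) (total 0); column heights now [7 7 11 7 1], max=11
Drop 5: J rot2 at col 2 lands with bottom-row=10; cleared 0 line(s) (total 0); column heights now [7 7 12 12 12], max=12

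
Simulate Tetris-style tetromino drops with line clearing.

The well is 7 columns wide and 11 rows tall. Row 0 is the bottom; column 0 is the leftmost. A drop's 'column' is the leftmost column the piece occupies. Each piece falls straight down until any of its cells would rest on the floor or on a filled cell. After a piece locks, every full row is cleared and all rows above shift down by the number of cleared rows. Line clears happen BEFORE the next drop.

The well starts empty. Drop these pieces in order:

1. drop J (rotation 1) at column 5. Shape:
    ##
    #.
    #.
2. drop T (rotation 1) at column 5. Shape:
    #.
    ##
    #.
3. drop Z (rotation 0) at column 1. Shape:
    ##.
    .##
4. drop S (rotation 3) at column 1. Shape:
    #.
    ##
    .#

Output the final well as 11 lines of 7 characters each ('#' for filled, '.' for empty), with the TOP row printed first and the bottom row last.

Answer: .......
.......
.......
.......
.......
.....#.
.#...##
.##..#.
..#..##
.##..#.
..##.#.

Derivation:
Drop 1: J rot1 at col 5 lands with bottom-row=0; cleared 0 line(s) (total 0); column heights now [0 0 0 0 0 3 3], max=3
Drop 2: T rot1 at col 5 lands with bottom-row=3; cleared 0 line(s) (total 0); column heights now [0 0 0 0 0 6 5], max=6
Drop 3: Z rot0 at col 1 lands with bottom-row=0; cleared 0 line(s) (total 0); column heights now [0 2 2 1 0 6 5], max=6
Drop 4: S rot3 at col 1 lands with bottom-row=2; cleared 0 line(s) (total 0); column heights now [0 5 4 1 0 6 5], max=6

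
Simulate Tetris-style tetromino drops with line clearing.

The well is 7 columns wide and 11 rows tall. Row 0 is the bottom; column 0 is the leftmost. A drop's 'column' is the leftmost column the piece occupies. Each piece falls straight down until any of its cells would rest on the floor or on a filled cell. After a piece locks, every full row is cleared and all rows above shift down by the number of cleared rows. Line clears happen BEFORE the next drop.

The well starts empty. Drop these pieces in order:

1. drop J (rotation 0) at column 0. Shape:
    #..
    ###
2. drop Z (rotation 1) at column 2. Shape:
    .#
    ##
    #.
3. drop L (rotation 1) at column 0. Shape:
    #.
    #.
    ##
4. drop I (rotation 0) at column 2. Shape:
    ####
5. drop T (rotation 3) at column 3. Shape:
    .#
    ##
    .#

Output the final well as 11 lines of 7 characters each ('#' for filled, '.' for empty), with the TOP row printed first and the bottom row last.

Drop 1: J rot0 at col 0 lands with bottom-row=0; cleared 0 line(s) (total 0); column heights now [2 1 1 0 0 0 0], max=2
Drop 2: Z rot1 at col 2 lands with bottom-row=1; cleared 0 line(s) (total 0); column heights now [2 1 3 4 0 0 0], max=4
Drop 3: L rot1 at col 0 lands with bottom-row=2; cleared 0 line(s) (total 0); column heights now [5 3 3 4 0 0 0], max=5
Drop 4: I rot0 at col 2 lands with bottom-row=4; cleared 0 line(s) (total 0); column heights now [5 3 5 5 5 5 0], max=5
Drop 5: T rot3 at col 3 lands with bottom-row=5; cleared 0 line(s) (total 0); column heights now [5 3 5 7 8 5 0], max=8

Answer: .......
.......
.......
....#..
...##..
....#..
#.####.
#..#...
####...
#.#....
###....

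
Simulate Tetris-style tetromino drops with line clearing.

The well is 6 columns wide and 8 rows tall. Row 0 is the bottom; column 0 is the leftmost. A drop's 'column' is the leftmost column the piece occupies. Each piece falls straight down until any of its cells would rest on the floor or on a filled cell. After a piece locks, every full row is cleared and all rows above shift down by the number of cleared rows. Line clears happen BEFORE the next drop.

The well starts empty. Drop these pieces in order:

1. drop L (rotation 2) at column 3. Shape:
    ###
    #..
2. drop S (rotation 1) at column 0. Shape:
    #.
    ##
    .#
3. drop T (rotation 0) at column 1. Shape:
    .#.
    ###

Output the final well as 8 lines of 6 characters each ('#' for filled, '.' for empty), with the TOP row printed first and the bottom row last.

Drop 1: L rot2 at col 3 lands with bottom-row=0; cleared 0 line(s) (total 0); column heights now [0 0 0 2 2 2], max=2
Drop 2: S rot1 at col 0 lands with bottom-row=0; cleared 0 line(s) (total 0); column heights now [3 2 0 2 2 2], max=3
Drop 3: T rot0 at col 1 lands with bottom-row=2; cleared 0 line(s) (total 0); column heights now [3 3 4 3 2 2], max=4

Answer: ......
......
......
......
..#...
####..
##.###
.#.#..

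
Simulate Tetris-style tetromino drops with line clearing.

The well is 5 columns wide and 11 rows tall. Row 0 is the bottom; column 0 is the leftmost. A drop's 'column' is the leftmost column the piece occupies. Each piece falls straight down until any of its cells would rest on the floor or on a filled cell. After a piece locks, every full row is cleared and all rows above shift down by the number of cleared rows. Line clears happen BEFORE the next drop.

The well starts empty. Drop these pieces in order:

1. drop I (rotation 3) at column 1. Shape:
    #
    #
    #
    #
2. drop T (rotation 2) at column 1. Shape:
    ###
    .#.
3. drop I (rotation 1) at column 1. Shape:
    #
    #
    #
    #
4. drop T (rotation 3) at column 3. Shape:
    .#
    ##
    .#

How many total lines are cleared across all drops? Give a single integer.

Drop 1: I rot3 at col 1 lands with bottom-row=0; cleared 0 line(s) (total 0); column heights now [0 4 0 0 0], max=4
Drop 2: T rot2 at col 1 lands with bottom-row=3; cleared 0 line(s) (total 0); column heights now [0 5 5 5 0], max=5
Drop 3: I rot1 at col 1 lands with bottom-row=5; cleared 0 line(s) (total 0); column heights now [0 9 5 5 0], max=9
Drop 4: T rot3 at col 3 lands with bottom-row=4; cleared 0 line(s) (total 0); column heights now [0 9 5 6 7], max=9

Answer: 0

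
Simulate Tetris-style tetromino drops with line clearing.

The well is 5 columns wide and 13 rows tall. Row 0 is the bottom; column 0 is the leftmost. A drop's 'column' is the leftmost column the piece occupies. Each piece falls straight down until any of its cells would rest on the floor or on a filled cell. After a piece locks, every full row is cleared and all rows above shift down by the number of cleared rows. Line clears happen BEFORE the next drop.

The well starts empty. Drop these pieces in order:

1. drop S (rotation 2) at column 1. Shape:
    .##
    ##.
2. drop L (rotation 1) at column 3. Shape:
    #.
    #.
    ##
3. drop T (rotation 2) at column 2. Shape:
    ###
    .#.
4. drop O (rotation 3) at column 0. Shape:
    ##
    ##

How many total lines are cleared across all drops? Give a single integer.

Drop 1: S rot2 at col 1 lands with bottom-row=0; cleared 0 line(s) (total 0); column heights now [0 1 2 2 0], max=2
Drop 2: L rot1 at col 3 lands with bottom-row=2; cleared 0 line(s) (total 0); column heights now [0 1 2 5 3], max=5
Drop 3: T rot2 at col 2 lands with bottom-row=5; cleared 0 line(s) (total 0); column heights now [0 1 7 7 7], max=7
Drop 4: O rot3 at col 0 lands with bottom-row=1; cleared 0 line(s) (total 0); column heights now [3 3 7 7 7], max=7

Answer: 0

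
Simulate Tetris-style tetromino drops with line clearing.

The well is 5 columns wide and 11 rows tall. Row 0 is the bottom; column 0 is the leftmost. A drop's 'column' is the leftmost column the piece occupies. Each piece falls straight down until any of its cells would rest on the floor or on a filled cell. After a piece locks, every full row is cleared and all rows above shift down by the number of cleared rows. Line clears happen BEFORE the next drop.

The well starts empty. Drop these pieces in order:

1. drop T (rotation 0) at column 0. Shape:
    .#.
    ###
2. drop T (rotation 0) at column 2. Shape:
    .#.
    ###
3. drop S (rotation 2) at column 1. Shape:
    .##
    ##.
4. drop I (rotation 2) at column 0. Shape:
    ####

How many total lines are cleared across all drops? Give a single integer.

Answer: 0

Derivation:
Drop 1: T rot0 at col 0 lands with bottom-row=0; cleared 0 line(s) (total 0); column heights now [1 2 1 0 0], max=2
Drop 2: T rot0 at col 2 lands with bottom-row=1; cleared 0 line(s) (total 0); column heights now [1 2 2 3 2], max=3
Drop 3: S rot2 at col 1 lands with bottom-row=2; cleared 0 line(s) (total 0); column heights now [1 3 4 4 2], max=4
Drop 4: I rot2 at col 0 lands with bottom-row=4; cleared 0 line(s) (total 0); column heights now [5 5 5 5 2], max=5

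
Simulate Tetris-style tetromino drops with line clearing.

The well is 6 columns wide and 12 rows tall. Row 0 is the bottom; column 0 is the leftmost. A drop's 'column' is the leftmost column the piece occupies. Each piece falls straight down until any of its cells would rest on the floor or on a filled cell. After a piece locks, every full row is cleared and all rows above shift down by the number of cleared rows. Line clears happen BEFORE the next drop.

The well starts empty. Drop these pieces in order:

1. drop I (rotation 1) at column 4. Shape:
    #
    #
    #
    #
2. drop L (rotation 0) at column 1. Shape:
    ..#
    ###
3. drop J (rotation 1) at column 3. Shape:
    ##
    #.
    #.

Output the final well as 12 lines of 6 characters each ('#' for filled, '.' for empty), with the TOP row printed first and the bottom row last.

Answer: ......
......
......
......
......
......
......
...##.
...##.
...##.
...##.
.####.

Derivation:
Drop 1: I rot1 at col 4 lands with bottom-row=0; cleared 0 line(s) (total 0); column heights now [0 0 0 0 4 0], max=4
Drop 2: L rot0 at col 1 lands with bottom-row=0; cleared 0 line(s) (total 0); column heights now [0 1 1 2 4 0], max=4
Drop 3: J rot1 at col 3 lands with bottom-row=2; cleared 0 line(s) (total 0); column heights now [0 1 1 5 5 0], max=5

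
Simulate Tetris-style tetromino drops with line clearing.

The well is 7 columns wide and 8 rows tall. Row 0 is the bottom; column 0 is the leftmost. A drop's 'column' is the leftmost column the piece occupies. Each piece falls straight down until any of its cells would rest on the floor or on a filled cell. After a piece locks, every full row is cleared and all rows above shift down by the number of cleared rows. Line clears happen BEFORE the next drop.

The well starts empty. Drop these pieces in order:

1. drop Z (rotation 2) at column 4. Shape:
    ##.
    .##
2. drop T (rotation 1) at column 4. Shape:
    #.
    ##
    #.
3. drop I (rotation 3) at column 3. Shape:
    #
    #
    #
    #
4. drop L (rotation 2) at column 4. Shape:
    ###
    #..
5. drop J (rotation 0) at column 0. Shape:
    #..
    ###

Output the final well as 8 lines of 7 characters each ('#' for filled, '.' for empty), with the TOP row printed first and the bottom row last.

Drop 1: Z rot2 at col 4 lands with bottom-row=0; cleared 0 line(s) (total 0); column heights now [0 0 0 0 2 2 1], max=2
Drop 2: T rot1 at col 4 lands with bottom-row=2; cleared 0 line(s) (total 0); column heights now [0 0 0 0 5 4 1], max=5
Drop 3: I rot3 at col 3 lands with bottom-row=0; cleared 0 line(s) (total 0); column heights now [0 0 0 4 5 4 1], max=5
Drop 4: L rot2 at col 4 lands with bottom-row=5; cleared 0 line(s) (total 0); column heights now [0 0 0 4 7 7 7], max=7
Drop 5: J rot0 at col 0 lands with bottom-row=0; cleared 0 line(s) (total 0); column heights now [2 1 1 4 7 7 7], max=7

Answer: .......
....###
....#..
....#..
...###.
...##..
#..###.
####.##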